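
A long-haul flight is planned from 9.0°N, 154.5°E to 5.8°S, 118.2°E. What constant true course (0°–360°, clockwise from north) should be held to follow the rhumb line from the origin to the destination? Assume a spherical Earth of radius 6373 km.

Meridional parts: M(φ₁)=+0.1577, M(φ₂)=-0.1014 → ΔM = -0.2591;  Δλ = -0.6336 rad
tan C = Δλ / ΔM = +2.4449 → C = 247.75°

247.8°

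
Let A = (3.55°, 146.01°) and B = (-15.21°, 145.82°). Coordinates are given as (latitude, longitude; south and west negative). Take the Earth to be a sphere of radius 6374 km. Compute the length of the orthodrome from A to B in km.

Haversine: a = sin²(Δφ/2)+cos φ₁ cos φ₂ sin²(Δλ/2) = 0.02657;  σ = 2·atan2(√a,√(1−a))
σ = 18.761° → d = Rσ = 6374·0.32744 = 2087 km

2087 km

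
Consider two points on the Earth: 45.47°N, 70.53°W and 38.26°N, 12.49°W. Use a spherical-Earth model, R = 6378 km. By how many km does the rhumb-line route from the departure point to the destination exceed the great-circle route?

98 km

Great circle: cos σ = sin φ₁ sin φ₂ + cos φ₁ cos φ₂ cos Δλ,  σ = 0.7482 rad → d_gc = 4772.0 km
Rhumb line: Δψ = -0.1693, q = Δφ/Δψ = 0.7434, d_rh = R√(Δφ²+q²Δλ²) = 4869.8 km
Excess = 4869.8 − 4772.0 = 97.8 ≈ 98 km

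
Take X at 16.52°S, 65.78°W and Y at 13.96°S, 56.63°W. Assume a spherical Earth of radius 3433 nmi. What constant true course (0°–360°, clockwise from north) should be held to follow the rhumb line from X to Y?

Meridional parts: M(φ₁)=-0.2924, M(φ₂)=-0.2461 → ΔM = +0.0463;  Δλ = +0.1597 rad
tan C = Δλ / ΔM = +3.4482 → C = 73.83°

73.8°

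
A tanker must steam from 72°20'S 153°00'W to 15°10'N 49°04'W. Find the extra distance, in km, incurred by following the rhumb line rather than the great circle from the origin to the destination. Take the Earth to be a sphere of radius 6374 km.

700 km

Great circle: cos σ = sin φ₁ sin φ₂ + cos φ₁ cos φ₂ cos Δλ,  σ = 1.8963 rad → d_gc = 12087.2 km
Rhumb line: Δψ = +2.1296, q = Δφ/Δψ = 0.7171, d_rh = R√(Δφ²+q²Δλ²) = 12786.8 km
Excess = 12786.8 − 12087.2 = 699.6 ≈ 700 km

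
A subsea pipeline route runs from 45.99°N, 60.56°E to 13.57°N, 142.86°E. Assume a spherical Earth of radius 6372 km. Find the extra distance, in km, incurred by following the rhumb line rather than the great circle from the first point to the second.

223 km

Great circle: cos σ = sin φ₁ sin φ₂ + cos φ₁ cos φ₂ cos Δλ,  σ = 1.3086 rad → d_gc = 8338.1 km
Rhumb line: Δψ = -0.6669, q = Δφ/Δψ = 0.8484, d_rh = R√(Δφ²+q²Δλ²) = 8561.5 km
Excess = 8561.5 − 8338.1 = 223.4 ≈ 223 km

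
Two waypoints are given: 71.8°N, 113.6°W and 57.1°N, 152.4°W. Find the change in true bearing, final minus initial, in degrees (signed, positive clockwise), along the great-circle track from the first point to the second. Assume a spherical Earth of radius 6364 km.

At departure: θ₁ = atan2(sin Δλ cos φ₂, cos φ₁ sin φ₂ − sin φ₁ cos φ₂ cos Δλ) = 247.66°
At arrival: θ₂ = atan2(sin Δλ cos φ₁, −cos φ₂ sin φ₁ + sin φ₂ cos φ₁ cos Δλ) = 212.13°
Δθ = θ₂ − θ₁ = -35.5°

-35.5°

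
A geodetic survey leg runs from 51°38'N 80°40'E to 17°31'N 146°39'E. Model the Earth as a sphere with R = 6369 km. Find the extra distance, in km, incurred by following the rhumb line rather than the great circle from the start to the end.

142 km

Great circle: cos σ = sin φ₁ sin φ₂ + cos φ₁ cos φ₂ cos Δλ,  σ = 1.0737 rad → d_gc = 6838.25 km
Rhumb line: Δψ = -0.7452, q = Δφ/Δψ = 0.7990, d_rh = R√(Δφ²+q²Δλ²) = 6980.69 km
Excess = 6980.69 − 6838.25 = 142.44 ≈ 142 km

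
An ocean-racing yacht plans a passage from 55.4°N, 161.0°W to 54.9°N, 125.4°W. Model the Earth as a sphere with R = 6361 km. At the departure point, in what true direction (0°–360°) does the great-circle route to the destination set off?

N = sin Δλ·cos φ₂ = +0.3347;  D = cos φ₁ sin φ₂ − sin φ₁ cos φ₂ cos Δλ = +0.0797
initial course = atan2(N, D) = 76.60°

76.6°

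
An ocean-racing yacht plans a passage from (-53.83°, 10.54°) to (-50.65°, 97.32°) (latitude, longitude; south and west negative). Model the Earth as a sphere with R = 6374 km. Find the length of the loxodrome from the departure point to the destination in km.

5919 km

Δψ = ln[tan(π/4+φ₂/2)/tan(π/4+φ₁/2)] = +0.0907;  Δφ = +0.0555 rad,  Δλ = +1.5146 rad
q = Δφ/Δψ = 0.6120
d = R·√(Δφ² + q²Δλ²) = 6374·0.92862 = 5919 km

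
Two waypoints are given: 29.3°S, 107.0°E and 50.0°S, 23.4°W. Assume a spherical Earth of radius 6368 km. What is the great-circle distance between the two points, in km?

cos σ = sin φ₁ sin φ₂ + cos φ₁ cos φ₂ cos Δλ
      = sin(-29.30°)sin(-50.00°) + cos(-29.30°)cos(-50.00°)cos(-130.40°) = 0.0116
σ = 89.336° → d = Rσ = 6368·1.55921 = 9929 km

9929 km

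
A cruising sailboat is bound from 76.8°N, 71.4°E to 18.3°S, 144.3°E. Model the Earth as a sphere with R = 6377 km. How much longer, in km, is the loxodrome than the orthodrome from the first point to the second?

319 km

Great circle: cos σ = sin φ₁ sin φ₂ + cos φ₁ cos φ₂ cos Δλ,  σ = 1.8152 rad → d_gc = 11575.3 km
Rhumb line: Δψ = -2.4817, q = Δφ/Δψ = 0.6688, d_rh = R√(Δφ²+q²Δλ²) = 11894.6 km
Excess = 11894.6 − 11575.3 = 319.3 ≈ 319 km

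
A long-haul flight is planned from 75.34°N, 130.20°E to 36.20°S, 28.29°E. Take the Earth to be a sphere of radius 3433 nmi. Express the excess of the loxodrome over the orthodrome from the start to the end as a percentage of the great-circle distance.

Great circle: σ = 2.2313 rad → d_gc = Rσ = 7660.1 nmi
Rhumb: Δφ = -1.9467, Δλ = -1.7787, Δψ = -2.7294, q = Δφ/Δψ = 0.7133 → d_rh = R√(Δφ²+q²Δλ²) = 7977.0 nmi
Excess = (7977.0 − 7660.1) / 7660.1 = 316.9 / 7660.1 = 4.14% ≈ 4.1%

4.1%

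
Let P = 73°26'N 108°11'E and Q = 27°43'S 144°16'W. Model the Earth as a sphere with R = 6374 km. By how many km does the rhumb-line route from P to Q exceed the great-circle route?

Great circle: cos σ = sin φ₁ sin φ₂ + cos φ₁ cos φ₂ cos Δλ,  σ = 2.1199 rad → d_gc = 13512.1 km
Rhumb line: Δψ = -2.4308, q = Δφ/Δψ = 0.7263, d_rh = R√(Δφ²+q²Δλ²) = 14217.3 km
Excess = 14217.3 − 13512.1 = 705.2 ≈ 705 km

705 km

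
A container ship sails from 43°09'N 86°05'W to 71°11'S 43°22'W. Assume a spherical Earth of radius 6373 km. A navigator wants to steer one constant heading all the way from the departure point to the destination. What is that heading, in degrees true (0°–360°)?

164.2°

Δψ = ln[tan(π/4+φ₂/2)/tan(π/4+φ₁/2)] = -2.6340
Δλ = +0.7455 rad (taken the short way round)
course = atan2(Δλ, Δψ) = 164.20°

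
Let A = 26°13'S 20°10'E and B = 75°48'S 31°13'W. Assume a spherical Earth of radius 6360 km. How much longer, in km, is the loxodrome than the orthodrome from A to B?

Great circle: cos σ = sin φ₁ sin φ₂ + cos φ₁ cos φ₂ cos Δλ,  σ = 0.9696 rad → d_gc = 6166.7 km
Rhumb line: Δψ = -1.6086, q = Δφ/Δψ = 0.5380, d_rh = R√(Δφ²+q²Δλ²) = 6301.5 km
Excess = 6301.5 − 6166.7 = 134.8 ≈ 135 km

135 km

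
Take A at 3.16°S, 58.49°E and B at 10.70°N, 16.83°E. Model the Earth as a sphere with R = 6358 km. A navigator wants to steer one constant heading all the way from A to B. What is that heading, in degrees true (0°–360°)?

288.5°

Δψ = ln[tan(π/4+φ₂/2)/tan(π/4+φ₁/2)] = +0.2430
Δλ = -0.7271 rad (taken the short way round)
course = atan2(Δλ, Δψ) = 288.48°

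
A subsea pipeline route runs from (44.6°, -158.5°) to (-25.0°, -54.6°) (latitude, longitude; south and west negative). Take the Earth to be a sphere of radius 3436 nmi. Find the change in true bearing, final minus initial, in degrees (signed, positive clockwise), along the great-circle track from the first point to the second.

Initial bearing θ₁ = atan2(sin Δλ cos φ₂, cos φ₁ sin φ₂ − sin φ₁ cos φ₂ cos Δλ) = 99.55°
Final bearing θ₂ = (initial bearing from the destination back to the start) + 180° = 129.22°
Δθ = θ₂ − θ₁ = +29.7°

+29.7°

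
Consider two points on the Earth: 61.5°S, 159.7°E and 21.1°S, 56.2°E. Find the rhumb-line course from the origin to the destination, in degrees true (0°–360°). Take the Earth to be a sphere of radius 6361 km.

298.8°

Δψ = ln[tan(π/4+φ₂/2)/tan(π/4+φ₁/2)] = +0.9937
Δλ = -1.8064 rad (taken the short way round)
course = atan2(Δλ, Δψ) = 298.81°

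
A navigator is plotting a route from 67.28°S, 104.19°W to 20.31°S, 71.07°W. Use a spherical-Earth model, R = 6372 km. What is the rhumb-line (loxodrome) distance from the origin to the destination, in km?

5761 km

Rhumb course C = atan2(Δλ, Δψ) with Δψ = ln[tan(π/4+φ₂/2)/tan(π/4+φ₁/2)] = +1.2428, Δλ = +0.5781 → C = 24.94°
d = R·|Δφ| / |cos C| = 6372·0.81978 / 0.90671 = 5761 km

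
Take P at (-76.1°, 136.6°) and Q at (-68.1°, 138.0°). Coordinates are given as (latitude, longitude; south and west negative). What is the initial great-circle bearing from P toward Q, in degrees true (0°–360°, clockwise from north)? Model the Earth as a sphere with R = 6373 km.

N = sin Δλ·cos φ₂ = +0.0091;  D = cos φ₁ sin φ₂ − sin φ₁ cos φ₂ cos Δλ = +0.1391
initial course = atan2(N, D) = 3.75°

3.7°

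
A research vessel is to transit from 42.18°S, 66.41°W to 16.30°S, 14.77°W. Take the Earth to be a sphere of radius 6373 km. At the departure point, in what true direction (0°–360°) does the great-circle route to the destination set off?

θ = atan2( sin Δλ·cos φ₂ ,  cos φ₁ sin φ₂ − sin φ₁ cos φ₂ cos Δλ )
  = atan2(+0.7526, +0.1920) = 75.69°

75.7°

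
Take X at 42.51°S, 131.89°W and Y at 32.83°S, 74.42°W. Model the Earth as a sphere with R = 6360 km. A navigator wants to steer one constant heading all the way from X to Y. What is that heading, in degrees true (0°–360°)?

78.0°

Δψ = ln[tan(π/4+φ₂/2)/tan(π/4+φ₁/2)] = +0.2140
Δλ = +1.0030 rad (taken the short way round)
course = atan2(Δλ, Δψ) = 77.96°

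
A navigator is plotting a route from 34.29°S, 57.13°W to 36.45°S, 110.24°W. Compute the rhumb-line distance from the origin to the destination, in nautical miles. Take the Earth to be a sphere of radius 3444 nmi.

2606 nmi

Δψ = ln[tan(π/4+φ₂/2)/tan(π/4+φ₁/2)] = -0.0462;  Δφ = -0.0377 rad,  Δλ = -0.9269 rad
q = Δφ/Δψ = 0.8153
d = R·√(Δφ² + q²Δλ²) = 3444·0.75671 = 2606 nmi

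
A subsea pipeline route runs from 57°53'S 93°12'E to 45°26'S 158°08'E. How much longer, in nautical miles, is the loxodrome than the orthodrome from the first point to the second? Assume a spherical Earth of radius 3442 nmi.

86 nmi

Great circle: cos σ = sin φ₁ sin φ₂ + cos φ₁ cos φ₂ cos Δλ,  σ = 0.7052 rad → d_gc = 2427.4 nmi
Rhumb line: Δψ = +0.3532, q = Δφ/Δψ = 0.6152, d_rh = R√(Δφ²+q²Δλ²) = 2513.6 nmi
Excess = 2513.6 − 2427.4 = 86.2 ≈ 86 nmi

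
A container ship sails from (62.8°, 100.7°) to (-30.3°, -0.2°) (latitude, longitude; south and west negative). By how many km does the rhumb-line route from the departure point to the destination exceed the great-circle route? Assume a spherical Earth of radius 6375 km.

355 km

Great circle: cos σ = sin φ₁ sin φ₂ + cos φ₁ cos φ₂ cos Δλ,  σ = 2.1216 rad → d_gc = 13525.1 km
Rhumb line: Δψ = -1.9745, q = Δφ/Δψ = 0.8229, d_rh = R√(Δφ²+q²Δλ²) = 13880.3 km
Excess = 13880.3 − 13525.1 = 355.2 ≈ 355 km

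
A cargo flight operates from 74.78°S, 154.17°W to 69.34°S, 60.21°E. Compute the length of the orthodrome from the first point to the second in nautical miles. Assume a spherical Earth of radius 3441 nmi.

Haversine: a = sin²(Δφ/2)+cos φ₁ cos φ₂ sin²(Δλ/2) = 0.08679;  σ = 2·atan2(√a,√(1−a))
σ = 34.267° → d = Rσ = 3441·0.59806 = 2058 nmi

2058 nmi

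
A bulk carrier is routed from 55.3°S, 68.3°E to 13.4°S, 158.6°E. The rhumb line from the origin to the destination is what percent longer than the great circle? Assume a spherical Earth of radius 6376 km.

Great circle: σ = 1.3820 rad → d_gc = Rσ = 8811.9 km
Rhumb: Δφ = +0.7313, Δλ = +1.5760, Δψ = +0.9274, q = Δφ/Δψ = 0.7886 → d_rh = R√(Δφ²+q²Δλ²) = 9194.2 km
Excess = (9194.2 − 8811.9) / 8811.9 = 382.3 / 8811.9 = 4.34% ≈ 4.3%

4.3%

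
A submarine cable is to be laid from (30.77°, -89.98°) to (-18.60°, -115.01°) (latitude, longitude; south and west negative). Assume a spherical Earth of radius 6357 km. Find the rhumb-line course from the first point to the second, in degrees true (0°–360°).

206.0°

Δψ = ln[tan(π/4+φ₂/2)/tan(π/4+φ₁/2)] = -0.8954
Δλ = -0.4369 rad (taken the short way round)
course = atan2(Δλ, Δψ) = 206.01°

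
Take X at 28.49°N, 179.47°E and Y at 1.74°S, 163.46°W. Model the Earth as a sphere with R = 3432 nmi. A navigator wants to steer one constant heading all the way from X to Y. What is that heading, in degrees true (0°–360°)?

Δψ = ln[tan(π/4+φ₂/2)/tan(π/4+φ₁/2)] = -0.5495
Δλ = +0.2979 rad (taken the short way round)
course = atan2(Δλ, Δψ) = 151.53°

151.5°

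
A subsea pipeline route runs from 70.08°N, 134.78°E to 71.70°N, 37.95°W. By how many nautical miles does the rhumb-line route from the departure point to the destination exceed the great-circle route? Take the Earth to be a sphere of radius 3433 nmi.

1102 nmi

Great circle: cos σ = sin φ₁ sin φ₂ + cos φ₁ cos φ₂ cos Δλ,  σ = 0.6657 rad → d_gc = 2285.3 nmi
Rhumb line: Δψ = +0.0864, q = Δφ/Δψ = 0.3272, d_rh = R√(Δφ²+q²Δλ²) = 3387.6 nmi
Excess = 3387.6 − 2285.3 = 1102.3 ≈ 1102 nmi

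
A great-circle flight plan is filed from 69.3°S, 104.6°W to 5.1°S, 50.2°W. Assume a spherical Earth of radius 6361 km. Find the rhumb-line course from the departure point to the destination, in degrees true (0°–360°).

30.5°

Meridional parts: M(φ₁)=-1.7003, M(φ₂)=-0.0891 → ΔM = +1.6112;  Δλ = +0.9495 rad
tan C = Δλ / ΔM = +0.5893 → C = 30.51°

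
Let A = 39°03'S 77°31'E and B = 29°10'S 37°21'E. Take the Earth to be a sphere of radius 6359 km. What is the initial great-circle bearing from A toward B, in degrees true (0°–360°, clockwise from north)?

274.3°

N = sin Δλ·cos φ₂ = -0.5632;  D = cos φ₁ sin φ₂ − sin φ₁ cos φ₂ cos Δλ = +0.0419
initial course = atan2(N, D) = 274.26°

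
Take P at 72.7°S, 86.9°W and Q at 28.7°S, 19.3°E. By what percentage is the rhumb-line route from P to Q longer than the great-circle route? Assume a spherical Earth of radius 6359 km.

10.5%

Great circle: σ = 1.1748 rad → d_gc = Rσ = 7470.6 km
Rhumb: Δφ = +0.7679, Δλ = +1.8535, Δψ = +1.3598, q = Δφ/Δψ = 0.5648 → d_rh = R√(Δφ²+q²Δλ²) = 8255.9 km
Excess = (8255.9 − 7470.6) / 7470.6 = 785.3 / 7470.6 = 10.51% ≈ 10.5%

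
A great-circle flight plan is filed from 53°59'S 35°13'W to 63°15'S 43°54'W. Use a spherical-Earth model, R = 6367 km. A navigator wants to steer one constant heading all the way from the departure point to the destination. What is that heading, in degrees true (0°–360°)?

205.9°

Meridional parts: M(φ₁)=-1.1237, M(φ₂)=-1.4364 → ΔM = -0.3128;  Δλ = -0.1516 rad
tan C = Δλ / ΔM = +0.4846 → C = 205.85°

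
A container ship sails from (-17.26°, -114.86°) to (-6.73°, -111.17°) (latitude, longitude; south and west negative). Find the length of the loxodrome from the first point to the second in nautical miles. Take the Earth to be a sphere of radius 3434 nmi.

667 nmi

Δψ = ln[tan(π/4+φ₂/2)/tan(π/4+φ₁/2)] = +0.1882;  Δφ = +0.1838 rad,  Δλ = +0.0644 rad
q = Δφ/Δψ = 0.9767
d = R·√(Δφ² + q²Δλ²) = 3434·0.19425 = 667 nmi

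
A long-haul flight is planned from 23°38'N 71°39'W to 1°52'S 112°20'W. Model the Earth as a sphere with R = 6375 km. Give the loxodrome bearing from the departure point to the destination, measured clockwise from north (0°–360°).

Δψ = ln[tan(π/4+φ₂/2)/tan(π/4+φ₁/2)] = -0.4573
Δλ = -0.7101 rad (taken the short way round)
course = atan2(Δλ, Δψ) = 237.22°

237.2°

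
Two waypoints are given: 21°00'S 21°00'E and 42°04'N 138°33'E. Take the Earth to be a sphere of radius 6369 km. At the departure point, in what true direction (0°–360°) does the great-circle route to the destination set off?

N = sin Δλ·cos φ₂ = +0.6582;  D = cos φ₁ sin φ₂ − sin φ₁ cos φ₂ cos Δλ = +0.5024
initial course = atan2(N, D) = 52.64°

52.6°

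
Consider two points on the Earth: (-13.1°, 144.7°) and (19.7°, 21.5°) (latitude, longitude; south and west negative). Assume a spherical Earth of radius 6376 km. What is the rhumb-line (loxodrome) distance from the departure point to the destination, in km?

13983 km

Rhumb course C = atan2(Δλ, Δψ) with Δψ = ln[tan(π/4+φ₂/2)/tan(π/4+φ₁/2)] = +0.5815, Δλ = -2.1502 → C = 285.13°
d = R·|Δφ| / |cos C| = 6376·0.57247 / 0.26104 = 13983 km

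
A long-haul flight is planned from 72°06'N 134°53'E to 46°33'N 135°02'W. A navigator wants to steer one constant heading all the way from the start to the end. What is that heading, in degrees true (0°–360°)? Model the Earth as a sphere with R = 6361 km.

Δψ = ln[tan(π/4+φ₂/2)/tan(π/4+φ₁/2)] = -0.9282
Δλ = +1.5723 rad (taken the short way round)
course = atan2(Δλ, Δψ) = 120.56°

120.6°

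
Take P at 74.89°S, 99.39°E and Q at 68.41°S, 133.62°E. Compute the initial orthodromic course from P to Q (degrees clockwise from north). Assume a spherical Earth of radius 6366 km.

N = sin Δλ·cos φ₂ = +0.2070;  D = cos φ₁ sin φ₂ − sin φ₁ cos φ₂ cos Δλ = +0.0513
initial course = atan2(N, D) = 76.07°

76.1°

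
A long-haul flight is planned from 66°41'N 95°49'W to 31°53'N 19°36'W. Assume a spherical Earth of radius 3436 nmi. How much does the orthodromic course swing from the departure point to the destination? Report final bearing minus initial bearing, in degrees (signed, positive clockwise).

At departure: θ₁ = atan2(sin Δλ cos φ₂, cos φ₁ sin φ₂ − sin φ₁ cos φ₂ cos Δλ) = 88.38°
At arrival: θ₂ = atan2(sin Δλ cos φ₁, −cos φ₂ sin φ₁ + sin φ₂ cos φ₁ cos Δλ) = 152.23°
Δθ = θ₂ − θ₁ = +63.8°

+63.8°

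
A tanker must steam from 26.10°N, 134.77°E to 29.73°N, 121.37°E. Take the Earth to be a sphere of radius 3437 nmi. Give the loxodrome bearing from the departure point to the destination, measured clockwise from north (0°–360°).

Meridional parts: M(φ₁)=+0.4722, M(φ₂)=+0.5439 → ΔM = +0.0717;  Δλ = -0.2339 rad
tan C = Δλ / ΔM = -3.2611 → C = 287.05°

287.0°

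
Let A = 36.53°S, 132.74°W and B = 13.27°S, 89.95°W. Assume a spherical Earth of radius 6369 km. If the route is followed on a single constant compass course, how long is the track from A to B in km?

Δψ = ln[tan(π/4+φ₂/2)/tan(π/4+φ₁/2)] = +0.4520;  Δφ = +0.4060 rad,  Δλ = +0.7468 rad
q = Δφ/Δψ = 0.8981
d = R·√(Δφ² + q²Δλ²) = 6369·0.78399 = 4993 km

4993 km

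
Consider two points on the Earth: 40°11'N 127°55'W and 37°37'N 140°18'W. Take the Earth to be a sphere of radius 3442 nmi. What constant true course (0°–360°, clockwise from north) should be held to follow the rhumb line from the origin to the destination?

Δψ = ln[tan(π/4+φ₂/2)/tan(π/4+φ₁/2)] = -0.0576
Δλ = -0.2161 rad (taken the short way round)
course = atan2(Δλ, Δψ) = 255.08°

255.1°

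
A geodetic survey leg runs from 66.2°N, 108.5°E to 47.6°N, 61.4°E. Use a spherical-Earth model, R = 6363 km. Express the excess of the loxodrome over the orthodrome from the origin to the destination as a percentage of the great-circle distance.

Great circle: σ = 0.5338 rad → d_gc = Rσ = 3396.5 km
Rhumb: Δφ = -0.3246, Δλ = -0.8221, Δψ = -0.6101, q = Δφ/Δψ = 0.5321 → d_rh = R√(Δφ²+q²Δλ²) = 3466.0 km
Excess = (3466.0 − 3396.5) / 3396.5 = 69.5 / 3396.5 = 2.046% ≈ 2.0%

2.0%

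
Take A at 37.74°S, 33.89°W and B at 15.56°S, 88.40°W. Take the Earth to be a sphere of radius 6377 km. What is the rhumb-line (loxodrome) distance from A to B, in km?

Rhumb course C = atan2(Δλ, Δψ) with Δψ = ln[tan(π/4+φ₂/2)/tan(π/4+φ₁/2)] = +0.4373, Δλ = -0.9514 → C = 294.68°
d = R·|Δφ| / |cos C| = 6377·0.38711 / 0.41761 = 5911 km

5911 km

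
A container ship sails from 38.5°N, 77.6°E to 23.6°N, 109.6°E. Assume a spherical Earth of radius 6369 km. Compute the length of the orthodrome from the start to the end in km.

3443 km

cos σ = sin φ₁ sin φ₂ + cos φ₁ cos φ₂ cos Δλ
      = sin(38.50°)sin(23.60°) + cos(38.50°)cos(23.60°)cos(32.00°) = 0.8574
σ = 30.974° → d = Rσ = 6369·0.54059 = 3443 km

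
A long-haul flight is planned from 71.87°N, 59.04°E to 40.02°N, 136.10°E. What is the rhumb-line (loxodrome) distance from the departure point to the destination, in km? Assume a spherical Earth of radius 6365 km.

5677 km

Rhumb course C = atan2(Δλ, Δψ) with Δψ = ln[tan(π/4+φ₂/2)/tan(π/4+φ₁/2)] = -1.0720, Δλ = +1.3450 → C = 128.56°
d = R·|Δφ| / |cos C| = 6365·0.55589 / 0.62331 = 5677 km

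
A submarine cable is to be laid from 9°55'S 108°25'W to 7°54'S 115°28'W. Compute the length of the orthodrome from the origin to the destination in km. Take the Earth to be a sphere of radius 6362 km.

805 km

Haversine: a = sin²(Δφ/2)+cos φ₁ cos φ₂ sin²(Δλ/2) = 0.00400;  σ = 2·atan2(√a,√(1−a))
σ = 7.251° → d = Rσ = 6362·0.12655 = 805 km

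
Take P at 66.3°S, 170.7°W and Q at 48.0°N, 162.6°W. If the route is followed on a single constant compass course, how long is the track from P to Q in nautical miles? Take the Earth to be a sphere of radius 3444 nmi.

Rhumb course C = atan2(Δλ, Δψ) with Δψ = ln[tan(π/4+φ₂/2)/tan(π/4+φ₁/2)] = +2.5190, Δλ = +0.1414 → C = 3.21°
d = R·|Δφ| / |cos C| = 3444·1.99491 / 0.99843 = 6881 nmi

6881 nmi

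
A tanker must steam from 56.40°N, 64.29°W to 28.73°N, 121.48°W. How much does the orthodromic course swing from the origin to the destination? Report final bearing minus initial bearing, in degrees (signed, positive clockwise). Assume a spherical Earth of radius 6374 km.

-41.6°

Initial bearing θ₁ = atan2(sin Δλ cos φ₂, cos φ₁ sin φ₂ − sin φ₁ cos φ₂ cos Δλ) = 260.01°
Final bearing θ₂ = (initial bearing from the destination back to the start) + 180° = 218.43°
Δθ = θ₂ − θ₁ = -41.6°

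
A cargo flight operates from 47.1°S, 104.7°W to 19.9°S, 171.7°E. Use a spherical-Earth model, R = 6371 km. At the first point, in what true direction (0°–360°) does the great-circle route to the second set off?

N = sin Δλ·cos φ₂ = -0.9344;  D = cos φ₁ sin φ₂ − sin φ₁ cos φ₂ cos Δλ = -0.1549
initial course = atan2(N, D) = 260.59°

260.6°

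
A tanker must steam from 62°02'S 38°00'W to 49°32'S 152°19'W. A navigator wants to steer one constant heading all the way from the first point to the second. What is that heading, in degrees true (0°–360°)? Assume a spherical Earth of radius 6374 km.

Δψ = ln[tan(π/4+φ₂/2)/tan(π/4+φ₁/2)] = +0.3922
Δλ = -1.9952 rad (taken the short way round)
course = atan2(Δλ, Δψ) = 281.12°

281.1°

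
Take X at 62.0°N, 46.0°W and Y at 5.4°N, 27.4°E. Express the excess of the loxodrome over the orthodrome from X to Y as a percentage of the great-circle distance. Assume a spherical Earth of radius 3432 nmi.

Great circle: σ = 1.3524 rad → d_gc = Rσ = 4641.6 nmi
Rhumb: Δφ = -0.9879, Δλ = +1.2811, Δψ = -1.2946, q = Δφ/Δψ = 0.7631 → d_rh = R√(Δφ²+q²Δλ²) = 4769.7 nmi
Excess = (4769.7 − 4641.6) / 4641.6 = 128.1 / 4641.6 = 2.76% ≈ 2.8%

2.8%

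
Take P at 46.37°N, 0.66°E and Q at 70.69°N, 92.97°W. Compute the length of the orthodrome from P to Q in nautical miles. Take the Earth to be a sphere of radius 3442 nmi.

cos σ = sin φ₁ sin φ₂ + cos φ₁ cos φ₂ cos Δλ
      = sin(46.37°)sin(70.69°) + cos(46.37°)cos(70.69°)cos(-93.63°) = 0.6686
σ = 48.037° → d = Rσ = 3442·0.83841 = 2886 nmi

2886 nmi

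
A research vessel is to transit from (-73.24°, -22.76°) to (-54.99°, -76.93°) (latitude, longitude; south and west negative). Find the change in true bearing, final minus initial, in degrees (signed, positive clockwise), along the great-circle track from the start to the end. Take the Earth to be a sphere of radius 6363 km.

At departure: θ₁ = atan2(sin Δλ cos φ₂, cos φ₁ sin φ₂ − sin φ₁ cos φ₂ cos Δλ) = 280.40°
At arrival: θ₂ = atan2(sin Δλ cos φ₁, −cos φ₂ sin φ₁ + sin φ₂ cos φ₁ cos Δλ) = 330.37°
Δθ = θ₂ − θ₁ = +50.0°

+50.0°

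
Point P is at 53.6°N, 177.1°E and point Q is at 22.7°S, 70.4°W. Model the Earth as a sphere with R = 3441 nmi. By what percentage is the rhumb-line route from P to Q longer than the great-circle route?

2.8%

Great circle: σ = 2.1178 rad → d_gc = Rσ = 7287.3 nmi
Rhumb: Δφ = -1.3317, Δλ = +1.9635, Δψ = -1.5193, q = Δφ/Δψ = 0.8765 → d_rh = R√(Δφ²+q²Δλ²) = 7487.8 nmi
Excess = (7487.8 − 7287.3) / 7287.3 = 200.5 / 7287.3 = 2.751% ≈ 2.8%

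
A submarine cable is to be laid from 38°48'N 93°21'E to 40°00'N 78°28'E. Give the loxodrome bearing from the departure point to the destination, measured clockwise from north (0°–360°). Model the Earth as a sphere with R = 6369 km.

Meridional parts: M(φ₁)=+0.7358, M(φ₂)=+0.7629 → ΔM = +0.0271;  Δλ = -0.2598 rad
tan C = Δλ / ΔM = -9.5836 → C = 275.96°

276.0°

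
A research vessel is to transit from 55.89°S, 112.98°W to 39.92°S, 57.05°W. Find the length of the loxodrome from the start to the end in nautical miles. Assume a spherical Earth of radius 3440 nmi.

Rhumb course C = atan2(Δλ, Δψ) with Δψ = ln[tan(π/4+φ₂/2)/tan(π/4+φ₁/2)] = +0.4205, Δλ = +0.9762 → C = 66.69°
d = R·|Δφ| / |cos C| = 3440·0.27873 / 0.39565 = 2423 nmi

2423 nmi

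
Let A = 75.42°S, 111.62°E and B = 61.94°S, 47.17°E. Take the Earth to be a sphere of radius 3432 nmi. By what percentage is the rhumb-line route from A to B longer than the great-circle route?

4.7%

Great circle: σ = 0.4392 rad → d_gc = Rσ = 1507.2 nmi
Rhumb: Δφ = +0.2353, Δλ = -1.1249, Δψ = +0.6695, q = Δφ/Δψ = 0.3514 → d_rh = R√(Δφ²+q²Δλ²) = 1578.7 nmi
Excess = (1578.7 − 1507.2) / 1507.2 = 71.5 / 1507.2 = 4.74% ≈ 4.7%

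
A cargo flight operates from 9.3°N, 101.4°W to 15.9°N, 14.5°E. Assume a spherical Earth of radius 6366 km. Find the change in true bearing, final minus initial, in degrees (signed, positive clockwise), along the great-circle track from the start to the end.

Initial bearing θ₁ = atan2(sin Δλ cos φ₂, cos φ₁ sin φ₂ − sin φ₁ cos φ₂ cos Δλ) = 68.65°
Final bearing θ₂ = (initial bearing from the destination back to the start) + 180° = 107.12°
Δθ = θ₂ − θ₁ = +38.5°

+38.5°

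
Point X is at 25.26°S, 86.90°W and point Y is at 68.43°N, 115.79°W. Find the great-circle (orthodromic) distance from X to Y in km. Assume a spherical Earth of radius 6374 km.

Haversine: a = sin²(Δφ/2)+cos φ₁ cos φ₂ sin²(Δλ/2) = 0.55287;  σ = 2·atan2(√a,√(1−a))
σ = 96.070° → d = Rσ = 6374·1.67673 = 10687 km

10687 km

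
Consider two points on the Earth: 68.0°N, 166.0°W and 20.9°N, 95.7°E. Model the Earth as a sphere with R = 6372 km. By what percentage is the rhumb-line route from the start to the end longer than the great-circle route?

7.7%

Great circle: σ = 1.2867 rad → d_gc = Rσ = 8199.2 km
Rhumb: Δφ = -0.8221, Δλ = -1.7157, Δψ = -1.2648, q = Δφ/Δψ = 0.6499 → d_rh = R√(Δφ²+q²Δλ²) = 8827.4 km
Excess = (8827.4 − 8199.2) / 8199.2 = 628.2 / 8199.2 = 7.66% ≈ 7.7%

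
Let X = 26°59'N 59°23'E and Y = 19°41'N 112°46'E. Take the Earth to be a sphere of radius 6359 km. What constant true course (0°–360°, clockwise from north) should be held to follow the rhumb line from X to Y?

98.5°

Δψ = ln[tan(π/4+φ₂/2)/tan(π/4+φ₁/2)] = -0.1389
Δλ = +0.9317 rad (taken the short way round)
course = atan2(Δλ, Δψ) = 98.48°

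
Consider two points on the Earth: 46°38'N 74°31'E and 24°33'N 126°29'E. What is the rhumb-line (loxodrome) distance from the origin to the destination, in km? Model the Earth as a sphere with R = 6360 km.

Rhumb course C = atan2(Δλ, Δψ) with Δψ = ln[tan(π/4+φ₂/2)/tan(π/4+φ₁/2)] = -0.4801, Δλ = +0.9070 → C = 117.89°
d = R·|Δφ| / |cos C| = 6360·0.38543 / 0.46780 = 5240 km

5240 km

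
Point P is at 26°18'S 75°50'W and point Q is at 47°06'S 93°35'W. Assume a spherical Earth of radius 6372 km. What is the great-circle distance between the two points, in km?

Haversine: a = sin²(Δφ/2)+cos φ₁ cos φ₂ sin²(Δλ/2) = 0.04711;  σ = 2·atan2(√a,√(1−a))
σ = 25.072° → d = Rσ = 6372·0.43759 = 2788 km

2788 km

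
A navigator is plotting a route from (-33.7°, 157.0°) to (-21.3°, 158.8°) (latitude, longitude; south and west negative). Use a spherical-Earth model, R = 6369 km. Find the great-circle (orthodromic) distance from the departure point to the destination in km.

1390 km

Haversine: a = sin²(Δφ/2)+cos φ₁ cos φ₂ sin²(Δλ/2) = 0.01186;  σ = 2·atan2(√a,√(1−a))
σ = 12.502° → d = Rσ = 6369·0.21819 = 1390 km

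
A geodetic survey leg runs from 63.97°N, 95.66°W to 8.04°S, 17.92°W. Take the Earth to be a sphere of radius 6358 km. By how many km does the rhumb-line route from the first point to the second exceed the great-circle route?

263 km

Great circle: cos σ = sin φ₁ sin φ₂ + cos φ₁ cos φ₂ cos Δλ,  σ = 1.6042 rad → d_gc = 10199.6 km
Rhumb line: Δψ = -1.6055, q = Δφ/Δψ = 0.7828, d_rh = R√(Δφ²+q²Δλ²) = 10462.2 km
Excess = 10462.2 − 10199.6 = 262.6 ≈ 263 km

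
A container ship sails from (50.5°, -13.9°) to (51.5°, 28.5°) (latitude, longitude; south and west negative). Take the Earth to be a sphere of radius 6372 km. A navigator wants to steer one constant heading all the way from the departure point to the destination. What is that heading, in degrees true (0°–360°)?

87.9°

Δψ = ln[tan(π/4+φ₂/2)/tan(π/4+φ₁/2)] = +0.0277
Δλ = +0.7400 rad (taken the short way round)
course = atan2(Δλ, Δψ) = 87.85°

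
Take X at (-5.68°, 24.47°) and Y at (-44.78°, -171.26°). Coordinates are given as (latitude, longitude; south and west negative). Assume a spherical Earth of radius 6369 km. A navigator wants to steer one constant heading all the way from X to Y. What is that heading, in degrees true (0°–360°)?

105.2°

Meridional parts: M(φ₁)=-0.0993, M(φ₂)=-0.8760 → ΔM = -0.7767;  Δλ = +2.8671 rad
tan C = Δλ / ΔM = -3.6915 → C = 105.16°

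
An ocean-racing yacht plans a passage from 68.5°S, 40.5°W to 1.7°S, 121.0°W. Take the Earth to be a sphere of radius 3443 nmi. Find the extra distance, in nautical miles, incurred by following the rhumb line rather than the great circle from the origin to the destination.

Great circle: cos σ = sin φ₁ sin φ₂ + cos φ₁ cos φ₂ cos Δλ,  σ = 1.4826 rad → d_gc = 5104.6 nmi
Rhumb line: Δψ = +1.6318, q = Δφ/Δψ = 0.7145, d_rh = R√(Δφ²+q²Δλ²) = 5297.0 nmi
Excess = 5297.0 − 5104.6 = 192.4 ≈ 192 nmi

192 nmi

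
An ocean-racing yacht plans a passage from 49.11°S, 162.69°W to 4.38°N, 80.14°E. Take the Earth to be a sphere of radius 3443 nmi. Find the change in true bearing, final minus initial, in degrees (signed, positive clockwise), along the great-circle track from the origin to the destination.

Initial bearing θ₁ = atan2(sin Δλ cos φ₂, cos φ₁ sin φ₂ − sin φ₁ cos φ₂ cos Δλ) = 251.65°
Final bearing θ₂ = (initial bearing from the destination back to the start) + 180° = 321.45°
Δθ = θ₂ − θ₁ = +69.8°

+69.8°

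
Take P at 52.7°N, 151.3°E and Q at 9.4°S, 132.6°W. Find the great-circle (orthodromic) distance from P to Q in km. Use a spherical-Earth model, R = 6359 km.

9902 km

Haversine: a = sin²(Δφ/2)+cos φ₁ cos φ₂ sin²(Δλ/2) = 0.49315;  σ = 2·atan2(√a,√(1−a))
σ = 89.215° → d = Rσ = 6359·1.55710 = 9902 km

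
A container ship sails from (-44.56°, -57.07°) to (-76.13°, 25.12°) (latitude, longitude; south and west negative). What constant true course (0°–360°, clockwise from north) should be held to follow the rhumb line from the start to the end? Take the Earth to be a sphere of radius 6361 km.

130.8°

Δψ = ln[tan(π/4+φ₂/2)/tan(π/4+φ₁/2)] = -1.2362
Δλ = +1.4345 rad (taken the short way round)
course = atan2(Δλ, Δψ) = 130.75°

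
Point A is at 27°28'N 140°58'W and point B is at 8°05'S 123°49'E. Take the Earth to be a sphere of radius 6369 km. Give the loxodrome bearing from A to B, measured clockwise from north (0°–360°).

248.9°

Meridional parts: M(φ₁)=+0.4989, M(φ₂)=-0.1416 → ΔM = -0.6404;  Δλ = -1.6618 rad
tan C = Δλ / ΔM = +2.5949 → C = 248.92°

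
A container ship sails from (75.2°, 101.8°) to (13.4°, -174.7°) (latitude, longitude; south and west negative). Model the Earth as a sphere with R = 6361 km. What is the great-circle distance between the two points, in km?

8370 km

Haversine: a = sin²(Δφ/2)+cos φ₁ cos φ₂ sin²(Δλ/2) = 0.37391;  σ = 2·atan2(√a,√(1−a))
σ = 75.393° → d = Rσ = 6361·1.31585 = 8370 km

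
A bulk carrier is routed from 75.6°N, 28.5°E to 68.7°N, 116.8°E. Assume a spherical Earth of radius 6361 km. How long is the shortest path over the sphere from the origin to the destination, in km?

cos σ = sin φ₁ sin φ₂ + cos φ₁ cos φ₂ cos Δλ
      = sin(75.60°)sin(68.70°) + cos(75.60°)cos(68.70°)cos(88.30°) = 0.9051
σ = 25.163° → d = Rσ = 6361·0.43918 = 2794 km

2794 km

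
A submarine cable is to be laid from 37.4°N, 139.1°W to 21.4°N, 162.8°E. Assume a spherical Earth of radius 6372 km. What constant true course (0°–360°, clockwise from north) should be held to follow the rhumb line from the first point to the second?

Meridional parts: M(φ₁)=+0.7048, M(φ₂)=+0.3825 → ΔM = -0.3223;  Δλ = -1.0140 rad
tan C = Δλ / ΔM = +3.1467 → C = 252.37°

252.4°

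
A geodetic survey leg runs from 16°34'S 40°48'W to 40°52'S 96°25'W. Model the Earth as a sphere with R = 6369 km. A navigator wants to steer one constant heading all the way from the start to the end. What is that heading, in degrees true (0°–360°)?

243.2°

Δψ = ln[tan(π/4+φ₂/2)/tan(π/4+φ₁/2)] = -0.4895
Δλ = -0.9707 rad (taken the short way round)
course = atan2(Δλ, Δψ) = 243.24°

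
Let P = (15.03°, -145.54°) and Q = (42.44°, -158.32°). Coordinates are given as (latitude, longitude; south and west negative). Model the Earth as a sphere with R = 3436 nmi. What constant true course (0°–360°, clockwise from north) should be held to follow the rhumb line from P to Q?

338.1°

Meridional parts: M(φ₁)=+0.2654, M(φ₂)=+0.8195 → ΔM = +0.5542;  Δλ = -0.2231 rad
tan C = Δλ / ΔM = -0.4025 → C = 338.07°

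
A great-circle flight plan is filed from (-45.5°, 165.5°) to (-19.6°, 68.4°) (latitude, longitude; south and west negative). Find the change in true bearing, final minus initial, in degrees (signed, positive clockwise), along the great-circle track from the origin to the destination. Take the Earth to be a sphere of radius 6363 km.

At departure: θ₁ = atan2(sin Δλ cos φ₂, cos φ₁ sin φ₂ − sin φ₁ cos φ₂ cos Δλ) = 251.20°
At arrival: θ₂ = atan2(sin Δλ cos φ₁, −cos φ₂ sin φ₁ + sin φ₂ cos φ₁ cos Δλ) = 315.22°
Δθ = θ₂ − θ₁ = +64.0°

+64.0°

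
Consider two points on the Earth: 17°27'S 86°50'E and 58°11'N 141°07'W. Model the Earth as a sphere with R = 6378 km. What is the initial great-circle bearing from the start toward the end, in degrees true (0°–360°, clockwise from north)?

29.1°

N = sin Δλ·cos φ₂ = +0.3915;  D = cos φ₁ sin φ₂ − sin φ₁ cos φ₂ cos Δλ = +0.7047
initial course = atan2(N, D) = 29.05°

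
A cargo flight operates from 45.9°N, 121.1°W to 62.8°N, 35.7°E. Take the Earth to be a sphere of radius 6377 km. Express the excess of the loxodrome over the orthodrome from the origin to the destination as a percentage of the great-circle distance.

30.9%

Great circle: σ = 1.2171 rad → d_gc = Rσ = 7761.7 km
Rhumb: Δφ = +0.2950, Δλ = +2.7367, Δψ = +0.5154, q = Δφ/Δψ = 0.5723 → d_rh = R√(Δφ²+q²Δλ²) = 10163.9 km
Excess = (10163.9 − 7761.7) / 7761.7 = 2402.2 / 7761.7 = 30.949% ≈ 30.9%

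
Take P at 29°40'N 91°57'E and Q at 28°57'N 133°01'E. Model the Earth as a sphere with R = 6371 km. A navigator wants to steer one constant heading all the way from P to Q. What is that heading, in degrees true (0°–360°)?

91.1°

Meridional parts: M(φ₁)=+0.5426, M(φ₂)=+0.5283 → ΔM = -0.0143;  Δλ = +0.7167 rad
tan C = Δλ / ΔM = -49.9670 → C = 91.15°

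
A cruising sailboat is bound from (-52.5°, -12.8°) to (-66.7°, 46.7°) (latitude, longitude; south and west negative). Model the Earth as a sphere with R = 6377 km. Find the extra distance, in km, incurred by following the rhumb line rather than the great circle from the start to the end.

Great circle: cos σ = sin φ₁ sin φ₂ + cos φ₁ cos φ₂ cos Δλ,  σ = 0.5532 rad → d_gc = 3527.6 km
Rhumb line: Δψ = -0.4986, q = Δφ/Δψ = 0.4971, d_rh = R√(Δφ²+q²Δλ²) = 3651.5 km
Excess = 3651.5 − 3527.6 = 123.9 ≈ 124 km

124 km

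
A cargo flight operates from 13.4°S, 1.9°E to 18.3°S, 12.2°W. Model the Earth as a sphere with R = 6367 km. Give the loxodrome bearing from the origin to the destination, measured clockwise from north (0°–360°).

250.1°

Meridional parts: M(φ₁)=-0.2360, M(φ₂)=-0.3250 → ΔM = -0.0889;  Δλ = -0.2461 rad
tan C = Δλ / ΔM = +2.7672 → C = 250.13°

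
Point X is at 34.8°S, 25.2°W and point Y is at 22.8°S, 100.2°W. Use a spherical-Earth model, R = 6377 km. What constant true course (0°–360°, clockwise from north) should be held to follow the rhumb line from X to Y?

Δψ = ln[tan(π/4+φ₂/2)/tan(π/4+φ₁/2)] = +0.2397
Δλ = -1.3090 rad (taken the short way round)
course = atan2(Δλ, Δψ) = 280.38°

280.4°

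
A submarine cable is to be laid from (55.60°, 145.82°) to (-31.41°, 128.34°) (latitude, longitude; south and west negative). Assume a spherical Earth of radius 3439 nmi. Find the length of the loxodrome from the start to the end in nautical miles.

5301 nmi

Δψ = ln[tan(π/4+φ₂/2)/tan(π/4+φ₁/2)] = -1.7506;  Δφ = -1.5186 rad,  Δλ = -0.3051 rad
q = Δφ/Δψ = 0.8675
d = R·√(Δφ² + q²Δλ²) = 3439·1.54150 = 5301 nmi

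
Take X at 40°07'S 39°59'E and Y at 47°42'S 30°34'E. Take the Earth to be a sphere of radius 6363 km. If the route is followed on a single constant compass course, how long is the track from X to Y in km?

1129 km

Rhumb course C = atan2(Δλ, Δψ) with Δψ = ln[tan(π/4+φ₂/2)/tan(π/4+φ₁/2)] = -0.1841, Δλ = -0.1644 → C = 221.76°
d = R·|Δφ| / |cos C| = 6363·0.13235 / 0.74597 = 1129 km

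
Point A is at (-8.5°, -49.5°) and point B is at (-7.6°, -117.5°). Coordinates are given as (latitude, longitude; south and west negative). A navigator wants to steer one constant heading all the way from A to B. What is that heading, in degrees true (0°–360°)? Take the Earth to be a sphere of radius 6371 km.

270.8°

Δψ = ln[tan(π/4+φ₂/2)/tan(π/4+φ₁/2)] = +0.0159
Δλ = -1.1868 rad (taken the short way round)
course = atan2(Δλ, Δψ) = 270.77°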